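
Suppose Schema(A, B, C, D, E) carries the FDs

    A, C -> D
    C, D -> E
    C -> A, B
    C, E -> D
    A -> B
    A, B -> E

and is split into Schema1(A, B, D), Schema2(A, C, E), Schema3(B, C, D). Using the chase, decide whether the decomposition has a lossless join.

Yes

Chase test. Columns are A, B, C, D, E; row i has aⱼ where attribute j ∈ Schemai, else bᵢⱼ.
Initial tableau (one row per fragment):
  row 1: a1 a2 b13 a4 b15
  row 2: a1 b22 a3 b24 a5
  row 3: b31 a2 a3 a4 b35
Rows 2 and 3 agree on C; apply C→A, B and equate their A, B entries.
Rows 1 and 2 agree on A, B; apply A, B→E and equate their E entries.
Rows 1 and 3 agree on A, B; apply A, B→E and equate their E entries.
Rows 2 and 3 agree on A, C; apply A, C→D and equate their D entries.
Row 2 is now all distinguished symbols — the join is lossless.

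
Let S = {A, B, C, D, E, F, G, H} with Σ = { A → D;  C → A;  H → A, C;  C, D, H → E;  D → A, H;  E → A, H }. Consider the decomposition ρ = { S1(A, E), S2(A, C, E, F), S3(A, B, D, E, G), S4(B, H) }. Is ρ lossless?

Chase test. Columns are A, B, C, D, E, F, G, H; row i has aⱼ where attribute j ∈ Si, else bᵢⱼ.
Initial tableau (one row per fragment):
  row 1: a1 b12 b13 b14 a5 b16 b17 b18
  row 2: a1 b22 a3 b24 a5 a6 b27 b28
  row 3: a1 a2 b33 a4 a5 b36 a7 b38
  row 4: b41 a2 b43 b44 b45 b46 b47 a8
Rows 1 and 2 agree on A; apply A→D and equate their D entries.
Rows 1 and 3 agree on A; apply A→D and equate their D entries.
Rows 1 and 2 agree on D; apply D→A, H and equate their A, H entries.
Rows 1 and 3 agree on D; apply D→A, H and equate their A, H entries.
Rows 1 and 2 agree on H; apply H→A, C and equate their A, C entries.
Rows 1 and 3 agree on H; apply H→A, C and equate their A, C entries.
No row becomes fully distinguished — the join is lossy.

No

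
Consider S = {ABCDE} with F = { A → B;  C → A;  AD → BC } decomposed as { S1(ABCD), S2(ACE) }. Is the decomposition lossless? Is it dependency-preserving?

Lossless test: (AC)⁺ = {ABC}, which is a superkey of neither fragment — lossy.
Dependency preservation: every FD's attributes lie within a single fragment, so each can be enforced locally — preserved.

lossy but dependency-preserving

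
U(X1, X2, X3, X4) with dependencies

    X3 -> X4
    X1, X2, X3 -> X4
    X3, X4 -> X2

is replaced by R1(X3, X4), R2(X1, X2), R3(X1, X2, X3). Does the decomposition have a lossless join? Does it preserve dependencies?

lossless and dependency-preserving

Lossless test (chase): Rows 1 and 3 agree on X3; apply X3→X4 and equate their X4 entries. Rows 1 and 3 agree on X3, X4; apply X3, X4→X2 and equate their X2 entries. Row 3 is now all distinguished symbols — the join is lossless.
Dependency preservation: X1, X2, X3 → X4; X3, X4 → X2 are not contained in any single fragment, but the restricted closure of each left-hand side across the fragments still reaches the right-hand side; the remaining FDs each lie inside some fragment. All dependencies are preserved.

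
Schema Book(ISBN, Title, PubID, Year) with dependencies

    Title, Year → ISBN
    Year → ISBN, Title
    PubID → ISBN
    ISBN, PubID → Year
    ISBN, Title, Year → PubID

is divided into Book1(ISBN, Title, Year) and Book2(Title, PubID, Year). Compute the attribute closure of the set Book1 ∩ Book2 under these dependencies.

ISBN, Title, PubID, Year

Book1 ∩ Book2 = {Title, Year}.
Title, Year → ISBN applies, adding ISBN
ISBN, Title, Year → PubID applies, adding PubID
Closure: {ISBN, Title, PubID, Year}.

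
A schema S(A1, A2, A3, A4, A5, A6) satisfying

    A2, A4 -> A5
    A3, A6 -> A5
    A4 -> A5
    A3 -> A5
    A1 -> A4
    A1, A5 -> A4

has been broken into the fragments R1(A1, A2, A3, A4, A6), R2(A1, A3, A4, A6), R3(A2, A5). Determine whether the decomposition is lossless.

No

Chase test. Columns are A1, A2, A3, A4, A5, A6; row i has aⱼ where attribute j ∈ Ri, else bᵢⱼ.
Initial tableau (one row per fragment):
  row 1: a1 a2 a3 a4 b15 a6
  row 2: a1 b22 a3 a4 b25 a6
  row 3: b31 a2 b33 b34 a5 b36
Rows 1 and 2 agree on A3, A6; apply A3, A6→A5 and equate their A5 entries.
No row becomes fully distinguished — the join is lossy.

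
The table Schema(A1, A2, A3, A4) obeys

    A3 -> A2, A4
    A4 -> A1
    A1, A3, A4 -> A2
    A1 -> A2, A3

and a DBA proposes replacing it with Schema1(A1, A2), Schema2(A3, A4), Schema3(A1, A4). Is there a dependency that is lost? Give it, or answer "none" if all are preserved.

A3 → A2, A4: restricted closure across fragments reaches A2, A4.
A4 → A1 lies within Schema3.
A1, A3, A4 → A2: restricted closure across fragments reaches A2.
A1 → A2, A3: restricted closure across fragments reaches A2, A3.
Every dependency is enforceable on the fragments, so the decomposition is dependency-preserving.

none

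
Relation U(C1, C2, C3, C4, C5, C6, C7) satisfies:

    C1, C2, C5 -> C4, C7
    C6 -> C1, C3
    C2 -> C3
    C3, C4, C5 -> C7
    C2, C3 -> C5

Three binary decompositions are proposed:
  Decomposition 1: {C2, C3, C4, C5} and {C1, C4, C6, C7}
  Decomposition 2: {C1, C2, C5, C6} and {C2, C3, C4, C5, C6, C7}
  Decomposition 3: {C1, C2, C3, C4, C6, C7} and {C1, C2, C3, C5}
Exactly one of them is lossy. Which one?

Decomposition 1: common = {C4}, closure = {C4} → lossy.
Decomposition 2: common = {C2, C5, C6}, closure = {C1, C2, C3, C4, C5, C6, C7} → lossless.
Decomposition 3: common = {C1, C2, C3}, closure = {C1, C2, C3, C4, C5, C7} → lossless.

Decomposition 1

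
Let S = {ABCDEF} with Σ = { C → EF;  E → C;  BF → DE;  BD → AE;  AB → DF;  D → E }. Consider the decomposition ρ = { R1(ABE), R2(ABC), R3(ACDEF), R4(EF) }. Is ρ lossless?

No

Chase test. Columns are ABCDEF; row i has aⱼ where attribute j ∈ Ri, else bᵢⱼ.
Initial tableau (one row per fragment):
  row 1: a1 a2 b13 b14 a5 b16
  row 2: a1 a2 a3 b24 b25 b26
  row 3: a1 b32 a3 a4 a5 a6
  row 4: b41 b42 b43 b44 a5 a6
Rows 2 and 3 agree on C; apply C→EF and equate their EF entries.
Rows 1 and 2 agree on E; apply E→C and equate their C entries.
Rows 1 and 4 agree on E; apply E→C and equate their C entries.
Rows 1 and 2 agree on AB; apply AB→DF and equate their DF entries.
No row becomes fully distinguished — the join is lossy.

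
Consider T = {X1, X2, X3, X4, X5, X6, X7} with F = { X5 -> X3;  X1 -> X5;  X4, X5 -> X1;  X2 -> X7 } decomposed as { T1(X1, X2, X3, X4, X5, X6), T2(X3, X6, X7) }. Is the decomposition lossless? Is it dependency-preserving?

lossy and not dependency-preserving

Lossless test: (X3, X6)⁺ = {X3, X6}, which is a superkey of neither fragment — lossy.
Dependency preservation: the restricted closure of {X2} across the fragments never reaches {X7}, so X2 → X7 cannot be enforced without a join — not preserved.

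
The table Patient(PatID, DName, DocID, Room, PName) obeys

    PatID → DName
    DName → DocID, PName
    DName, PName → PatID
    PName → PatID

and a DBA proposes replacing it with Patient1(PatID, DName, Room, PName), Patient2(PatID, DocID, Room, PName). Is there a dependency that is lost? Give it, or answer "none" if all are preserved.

none

PatID → DName lies within Patient1.
DName → DocID, PName: restricted closure across fragments reaches DocID, PName.
DName, PName → PatID lies within Patient1.
PName → PatID lies within Patient1.
Every dependency is enforceable on the fragments, so the decomposition is dependency-preserving.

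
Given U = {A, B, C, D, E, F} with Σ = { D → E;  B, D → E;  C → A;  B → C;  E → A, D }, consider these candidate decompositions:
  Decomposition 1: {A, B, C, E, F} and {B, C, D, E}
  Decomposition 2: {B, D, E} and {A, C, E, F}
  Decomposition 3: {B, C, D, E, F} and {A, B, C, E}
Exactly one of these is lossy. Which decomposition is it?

Decomposition 1: common = {B, C, E}, closure = {A, B, C, D, E} → lossless.
Decomposition 2: common = {E}, closure = {A, D, E} → lossy.
Decomposition 3: common = {B, C, E}, closure = {A, B, C, D, E} → lossless.

Decomposition 2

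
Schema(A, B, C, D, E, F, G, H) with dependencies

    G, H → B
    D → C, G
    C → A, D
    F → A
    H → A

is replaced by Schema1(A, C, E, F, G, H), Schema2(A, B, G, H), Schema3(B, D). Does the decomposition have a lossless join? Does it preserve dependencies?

Lossless test (chase): Rows 1 and 2 agree on G, H; apply G, H→B and equate their B entries. No row becomes fully distinguished — the join is lossy.
Dependency preservation: the restricted closure of {D} across the fragments never reaches {C, G}, so D → C, G cannot be enforced without a join — not preserved.

lossy and not dependency-preserving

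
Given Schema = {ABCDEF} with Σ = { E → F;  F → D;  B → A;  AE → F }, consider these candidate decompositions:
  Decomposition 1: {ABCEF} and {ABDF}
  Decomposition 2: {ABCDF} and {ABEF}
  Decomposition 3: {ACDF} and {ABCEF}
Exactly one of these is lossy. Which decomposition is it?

Decomposition 1: common = {ABF}, closure = {ABDF} → lossless.
Decomposition 2: common = {ABF}, closure = {ABDF} → lossy.
Decomposition 3: common = {ACF}, closure = {ACDF} → lossless.

Decomposition 2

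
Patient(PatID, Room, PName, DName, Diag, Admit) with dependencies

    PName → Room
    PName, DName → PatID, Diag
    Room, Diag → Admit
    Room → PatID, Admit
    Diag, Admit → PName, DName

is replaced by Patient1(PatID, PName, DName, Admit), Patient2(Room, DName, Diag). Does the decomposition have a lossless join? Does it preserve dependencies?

lossy and not dependency-preserving

Lossless test: (DName)⁺ = {DName}, which is a superkey of neither fragment — lossy.
Dependency preservation: the restricted closure of {PName} across the fragments never reaches {Room}, so PName → Room cannot be enforced without a join — not preserved.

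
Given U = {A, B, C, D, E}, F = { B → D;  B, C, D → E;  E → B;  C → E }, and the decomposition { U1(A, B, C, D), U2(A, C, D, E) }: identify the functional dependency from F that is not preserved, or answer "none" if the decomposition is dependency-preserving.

E → B

Check E → B: no single fragment contains all of {B, E}, and the restricted closure of {E} across the fragments never reaches {B}.
B → D is preserved.
B, C, D → E is preserved.
C → E is preserved.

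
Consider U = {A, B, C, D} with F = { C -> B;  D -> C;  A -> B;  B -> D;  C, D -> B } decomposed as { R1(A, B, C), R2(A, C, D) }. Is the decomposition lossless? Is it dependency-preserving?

Lossless test: (A, C)⁺ = {A, B, C, D}, which contains all of one fragment — lossless.
Dependency preservation: B → D; C, D → B are not contained in any single fragment, but the restricted closure of each left-hand side across the fragments still reaches the right-hand side; the remaining FDs each lie inside some fragment. All dependencies are preserved.

lossless and dependency-preserving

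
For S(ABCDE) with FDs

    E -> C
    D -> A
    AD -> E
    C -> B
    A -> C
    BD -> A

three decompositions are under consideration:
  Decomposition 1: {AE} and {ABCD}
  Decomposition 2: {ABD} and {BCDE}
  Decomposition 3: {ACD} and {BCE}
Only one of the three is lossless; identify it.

Decomposition 1: common = {A}, closure = {ABC} → lossy.
Decomposition 2: common = {BD}, closure = {ABCDE} → lossless.
Decomposition 3: common = {C}, closure = {BC} → lossy.

Decomposition 2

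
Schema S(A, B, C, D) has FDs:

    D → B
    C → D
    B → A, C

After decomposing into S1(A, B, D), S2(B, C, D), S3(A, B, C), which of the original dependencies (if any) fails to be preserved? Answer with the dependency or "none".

D → B lies within S1.
C → D lies within S2.
B → A, C lies within S3.
Every dependency is enforceable on the fragments, so the decomposition is dependency-preserving.

none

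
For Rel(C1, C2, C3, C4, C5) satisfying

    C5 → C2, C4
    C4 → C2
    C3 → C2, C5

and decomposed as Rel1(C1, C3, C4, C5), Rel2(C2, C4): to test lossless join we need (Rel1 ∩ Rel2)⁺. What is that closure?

C2, C4

Rel1 ∩ Rel2 = {C4}.
C4 → C2 applies, adding C2
Closure: {C2, C4}.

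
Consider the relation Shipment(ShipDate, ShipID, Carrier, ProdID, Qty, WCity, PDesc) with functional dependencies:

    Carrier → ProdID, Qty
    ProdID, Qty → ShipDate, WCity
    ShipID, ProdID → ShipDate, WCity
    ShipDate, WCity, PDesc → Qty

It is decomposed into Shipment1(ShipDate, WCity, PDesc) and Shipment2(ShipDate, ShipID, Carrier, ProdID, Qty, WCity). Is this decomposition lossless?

Common attributes: Shipment1 ∩ Shipment2 = {ShipDate, WCity}.
No dependency enlarges {ShipDate, WCity}, so (ShipDate, WCity)⁺ = {ShipDate, WCity}.
The closure contains neither all of Shipment1 = {ShipDate, WCity, PDesc} nor all of Shipment2 = {ShipDate, ShipID, Carrier, ProdID, Qty, WCity}, so the common attributes are not a superkey of either fragment. The join is lossy.

No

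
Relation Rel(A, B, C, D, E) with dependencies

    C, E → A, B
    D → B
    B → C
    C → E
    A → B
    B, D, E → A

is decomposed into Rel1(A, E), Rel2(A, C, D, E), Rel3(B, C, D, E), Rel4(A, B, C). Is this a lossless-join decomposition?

Yes

Chase test. Columns are A, B, C, D, E; row i has aⱼ where attribute j ∈ Reli, else bᵢⱼ.
Initial tableau (one row per fragment):
  row 1: a1 b12 b13 b14 a5
  row 2: a1 b22 a3 a4 a5
  row 3: b31 a2 a3 a4 a5
  row 4: a1 a2 a3 b44 b45
Rows 2 and 3 agree on C, E; apply C, E→A, B and equate their A, B entries.
Rows 2 and 4 agree on C; apply C→E and equate their E entries.
Rows 1 and 2 agree on A; apply A→B and equate their B entries.
Rows 1 and 2 agree on B; apply B→C and equate their C entries.
Row 2 is now all distinguished symbols — the join is lossless.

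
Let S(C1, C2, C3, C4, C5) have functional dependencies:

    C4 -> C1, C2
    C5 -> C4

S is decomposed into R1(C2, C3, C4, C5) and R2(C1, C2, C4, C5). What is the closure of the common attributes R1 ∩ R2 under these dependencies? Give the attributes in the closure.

C1, C2, C4, C5

R1 ∩ R2 = {C2, C4, C5}.
C4 → C1, C2 applies, adding C1
Closure: {C1, C2, C4, C5}.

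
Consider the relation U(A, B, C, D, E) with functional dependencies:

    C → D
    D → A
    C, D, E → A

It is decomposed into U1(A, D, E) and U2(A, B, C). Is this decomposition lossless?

Common attributes: U1 ∩ U2 = {A}.
No dependency enlarges {A}, so (A)⁺ = {A}.
The closure contains neither all of U1 = {A, D, E} nor all of U2 = {A, B, C}, so the common attributes are not a superkey of either fragment. The join is lossy.

No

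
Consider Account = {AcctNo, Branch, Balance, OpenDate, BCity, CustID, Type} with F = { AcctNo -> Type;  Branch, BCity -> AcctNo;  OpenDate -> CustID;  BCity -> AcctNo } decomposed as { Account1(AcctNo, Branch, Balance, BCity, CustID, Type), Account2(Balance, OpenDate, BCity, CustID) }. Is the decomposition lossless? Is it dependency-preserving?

Lossless test: (Balance, BCity, CustID)⁺ = {AcctNo, Balance, BCity, CustID, Type}, which is a superkey of neither fragment — lossy.
Dependency preservation: every FD's attributes lie within a single fragment, so each can be enforced locally — preserved.

lossy but dependency-preserving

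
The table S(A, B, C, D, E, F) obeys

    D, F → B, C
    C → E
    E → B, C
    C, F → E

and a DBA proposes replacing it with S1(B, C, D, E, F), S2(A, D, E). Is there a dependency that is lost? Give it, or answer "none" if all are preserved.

none

D, F → B, C lies within S1.
C → E lies within S1.
E → B, C lies within S1.
C, F → E lies within S1.
Every dependency is enforceable on the fragments, so the decomposition is dependency-preserving.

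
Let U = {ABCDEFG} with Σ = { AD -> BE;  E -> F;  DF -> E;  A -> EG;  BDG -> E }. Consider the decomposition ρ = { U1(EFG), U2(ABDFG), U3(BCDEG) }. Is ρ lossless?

Chase test. Columns are ABCDEFG; row i has aⱼ where attribute j ∈ Ui, else bᵢⱼ.
Initial tableau (one row per fragment):
  row 1: b11 b12 b13 b14 a5 a6 a7
  row 2: a1 a2 b23 a4 b25 a6 a7
  row 3: b31 a2 a3 a4 a5 b36 a7
Rows 1 and 3 agree on E; apply E→F and equate their F entries.
Rows 2 and 3 agree on DF; apply DF→E and equate their E entries.
No row becomes fully distinguished — the join is lossy.

No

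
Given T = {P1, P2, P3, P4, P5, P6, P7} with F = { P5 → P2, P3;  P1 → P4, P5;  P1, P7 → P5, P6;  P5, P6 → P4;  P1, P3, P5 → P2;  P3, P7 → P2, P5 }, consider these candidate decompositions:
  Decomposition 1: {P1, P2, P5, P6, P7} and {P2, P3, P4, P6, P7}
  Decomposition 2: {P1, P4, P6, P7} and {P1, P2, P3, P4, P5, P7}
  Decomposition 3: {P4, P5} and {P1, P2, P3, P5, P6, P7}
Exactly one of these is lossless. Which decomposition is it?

Decomposition 1: common = {P2, P6, P7}, closure = {P2, P6, P7} → lossy.
Decomposition 2: common = {P1, P4, P7}, closure = {P1, P2, P3, P4, P5, P6, P7} → lossless.
Decomposition 3: common = {P5}, closure = {P2, P3, P5} → lossy.

Decomposition 2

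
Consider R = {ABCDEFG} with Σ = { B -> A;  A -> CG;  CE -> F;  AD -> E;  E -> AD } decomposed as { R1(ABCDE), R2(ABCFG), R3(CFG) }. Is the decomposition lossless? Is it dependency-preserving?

Lossless test (chase): Rows 1 and 2 agree on A; apply A→CG and equate their CG entries. No row becomes fully distinguished — the join is lossy.
Dependency preservation: the restricted closure of {CE} across the fragments never reaches {F}, so CE → F cannot be enforced without a join — not preserved.

lossy and not dependency-preserving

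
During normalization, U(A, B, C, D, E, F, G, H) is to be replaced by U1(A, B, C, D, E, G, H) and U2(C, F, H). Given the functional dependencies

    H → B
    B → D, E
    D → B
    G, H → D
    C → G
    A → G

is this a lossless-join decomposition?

No

Common attributes: U1 ∩ U2 = {C, H}.
Closure of {C, H}: H → B applies, adding B; B → D, E applies, adding D, E; C → G applies, adding G. So (C, H)⁺ = {B, C, D, E, G, H}.
The closure contains neither all of U1 = {A, B, C, D, E, G, H} nor all of U2 = {C, F, H}, so the common attributes are not a superkey of either fragment. The join is lossy.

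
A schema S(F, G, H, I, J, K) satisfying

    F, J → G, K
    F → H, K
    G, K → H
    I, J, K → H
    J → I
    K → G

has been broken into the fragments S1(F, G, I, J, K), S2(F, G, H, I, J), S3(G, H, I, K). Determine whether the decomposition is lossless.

Chase test. Columns are F, G, H, I, J, K; row i has aⱼ where attribute j ∈ Si, else bᵢⱼ.
Initial tableau (one row per fragment):
  row 1: a1 a2 b13 a4 a5 a6
  row 2: a1 a2 a3 a4 a5 b26
  row 3: b31 a2 a3 a4 b35 a6
Rows 1 and 2 agree on F, J; apply F, J→G, K and equate their G, K entries.
Rows 1 and 2 agree on F; apply F→H, K and equate their H, K entries.
Row 1 is now all distinguished symbols — the join is lossless.

Yes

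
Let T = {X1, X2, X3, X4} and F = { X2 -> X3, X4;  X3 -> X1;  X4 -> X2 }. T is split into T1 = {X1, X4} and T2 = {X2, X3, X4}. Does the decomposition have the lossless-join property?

Yes

Common attributes: T1 ∩ T2 = {X4}.
Closure of {X4}: X4 → X2 applies, adding X2; X2 → X3, X4 applies, adding X3; X3 → X1 applies, adding X1. So (X4)⁺ = {X1, X2, X3, X4}.
This closure contains every attribute of T1, so T1 ∩ T2 → T1. The join is lossless.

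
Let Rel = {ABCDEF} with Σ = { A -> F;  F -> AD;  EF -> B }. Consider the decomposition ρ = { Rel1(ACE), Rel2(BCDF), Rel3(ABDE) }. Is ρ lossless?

No

Chase test. Columns are ABCDEF; row i has aⱼ where attribute j ∈ Reli, else bᵢⱼ.
Initial tableau (one row per fragment):
  row 1: a1 b12 a3 b14 a5 b16
  row 2: b21 a2 a3 a4 b25 a6
  row 3: a1 a2 b33 a4 a5 b36
Rows 1 and 3 agree on A; apply A→F and equate their F entries.
Rows 1 and 3 agree on F; apply F→AD and equate their AD entries.
Rows 1 and 3 agree on EF; apply EF→B and equate their B entries.
No row becomes fully distinguished — the join is lossy.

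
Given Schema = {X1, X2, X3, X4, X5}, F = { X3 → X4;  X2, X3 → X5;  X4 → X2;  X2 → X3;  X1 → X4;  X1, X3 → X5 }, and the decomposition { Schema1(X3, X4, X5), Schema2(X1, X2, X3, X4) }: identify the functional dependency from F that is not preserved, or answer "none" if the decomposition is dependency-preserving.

none

X3 → X4 lies within Schema1.
X2, X3 → X5: restricted closure across fragments reaches X5.
X4 → X2 lies within Schema2.
X2 → X3 lies within Schema2.
X1 → X4 lies within Schema2.
X1, X3 → X5: restricted closure across fragments reaches X5.
Every dependency is enforceable on the fragments, so the decomposition is dependency-preserving.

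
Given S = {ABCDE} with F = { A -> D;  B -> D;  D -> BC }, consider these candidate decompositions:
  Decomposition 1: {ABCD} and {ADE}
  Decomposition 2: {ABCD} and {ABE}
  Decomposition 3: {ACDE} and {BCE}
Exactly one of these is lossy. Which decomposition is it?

Decomposition 1: common = {AD}, closure = {ABCD} → lossless.
Decomposition 2: common = {AB}, closure = {ABCD} → lossless.
Decomposition 3: common = {CE}, closure = {CE} → lossy.

Decomposition 3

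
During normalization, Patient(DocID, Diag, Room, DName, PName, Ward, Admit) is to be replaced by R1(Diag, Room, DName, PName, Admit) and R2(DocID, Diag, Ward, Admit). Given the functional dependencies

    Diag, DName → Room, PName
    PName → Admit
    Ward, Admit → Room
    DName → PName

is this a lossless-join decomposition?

Common attributes: R1 ∩ R2 = {Diag, Admit}.
No dependency enlarges {Diag, Admit}, so (Diag, Admit)⁺ = {Diag, Admit}.
The closure contains neither all of R1 = {Diag, Room, DName, PName, Admit} nor all of R2 = {DocID, Diag, Ward, Admit}, so the common attributes are not a superkey of either fragment. The join is lossy.

No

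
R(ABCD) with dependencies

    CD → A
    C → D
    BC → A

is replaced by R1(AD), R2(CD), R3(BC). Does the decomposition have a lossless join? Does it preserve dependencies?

lossy and not dependency-preserving

Lossless test (chase): Rows 2 and 3 agree on C; apply C→D and equate their D entries. Rows 2 and 3 agree on CD; apply CD→A and equate their A entries. No row becomes fully distinguished — the join is lossy.
Dependency preservation: the restricted closure of {CD} across the fragments never reaches {A}, so CD → A cannot be enforced without a join — not preserved.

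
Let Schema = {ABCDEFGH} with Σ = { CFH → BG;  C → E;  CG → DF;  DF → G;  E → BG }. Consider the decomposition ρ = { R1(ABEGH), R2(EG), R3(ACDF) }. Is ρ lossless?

Chase test. Columns are ABCDEFGH; row i has aⱼ where attribute j ∈ Ri, else bᵢⱼ.
Initial tableau (one row per fragment):
  row 1: a1 a2 b13 b14 a5 b16 a7 a8
  row 2: b21 b22 b23 b24 a5 b26 a7 b28
  row 3: a1 b32 a3 a4 b35 a6 b37 b38
Rows 1 and 2 agree on E; apply E→BG and equate their BG entries.
No row becomes fully distinguished — the join is lossy.

No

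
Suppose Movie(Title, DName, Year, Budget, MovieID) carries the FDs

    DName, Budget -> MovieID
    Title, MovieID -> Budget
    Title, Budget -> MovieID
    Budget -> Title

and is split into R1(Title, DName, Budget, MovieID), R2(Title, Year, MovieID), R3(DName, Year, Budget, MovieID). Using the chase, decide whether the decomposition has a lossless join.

Chase test. Columns are Title, DName, Year, Budget, MovieID; row i has aⱼ where attribute j ∈ Ri, else bᵢⱼ.
Initial tableau (one row per fragment):
  row 1: a1 a2 b13 a4 a5
  row 2: a1 b22 a3 b24 a5
  row 3: b31 a2 a3 a4 a5
Rows 1 and 2 agree on Title, MovieID; apply Title, MovieID→Budget and equate their Budget entries.
Rows 1 and 3 agree on Budget; apply Budget→Title and equate their Title entries.
Row 3 is now all distinguished symbols — the join is lossless.

Yes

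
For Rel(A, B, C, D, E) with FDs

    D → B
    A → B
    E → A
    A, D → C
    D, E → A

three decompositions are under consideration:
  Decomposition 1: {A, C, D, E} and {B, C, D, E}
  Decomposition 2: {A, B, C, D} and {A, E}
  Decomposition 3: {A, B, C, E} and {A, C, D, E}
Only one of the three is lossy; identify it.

Decomposition 2

Decomposition 1: common = {C, D, E}, closure = {A, B, C, D, E} → lossless.
Decomposition 2: common = {A}, closure = {A, B} → lossy.
Decomposition 3: common = {A, C, E}, closure = {A, B, C, E} → lossless.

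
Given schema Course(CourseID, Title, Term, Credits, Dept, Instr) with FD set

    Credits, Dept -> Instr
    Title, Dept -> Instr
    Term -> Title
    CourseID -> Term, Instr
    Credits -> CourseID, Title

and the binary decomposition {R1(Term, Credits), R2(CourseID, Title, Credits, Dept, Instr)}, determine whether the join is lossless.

Common attributes: R1 ∩ R2 = {Credits}.
Closure of {Credits}: Credits → CourseID, Title applies, adding CourseID, Title; CourseID → Term, Instr applies, adding Term, Instr. So (Credits)⁺ = {CourseID, Title, Term, Credits, Instr}.
This closure contains every attribute of R1, so R1 ∩ R2 → R1. The join is lossless.

Yes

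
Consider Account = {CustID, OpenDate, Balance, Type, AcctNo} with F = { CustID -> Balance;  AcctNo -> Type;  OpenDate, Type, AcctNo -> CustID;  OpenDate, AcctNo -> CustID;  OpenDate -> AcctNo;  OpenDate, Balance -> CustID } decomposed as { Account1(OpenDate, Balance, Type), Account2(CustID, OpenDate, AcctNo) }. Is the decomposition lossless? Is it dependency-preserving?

Lossless test: (OpenDate)⁺ = {CustID, OpenDate, Balance, Type, AcctNo}, which contains all of one fragment — lossless.
Dependency preservation: the restricted closure of {CustID} across the fragments never reaches {Balance}, so CustID → Balance cannot be enforced without a join — not preserved.

lossless but not dependency-preserving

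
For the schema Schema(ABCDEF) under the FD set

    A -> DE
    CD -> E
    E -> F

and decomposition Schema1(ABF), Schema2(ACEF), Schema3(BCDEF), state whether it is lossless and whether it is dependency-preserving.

lossy and not dependency-preserving

Lossless test (chase): Rows 1 and 2 agree on A; apply A→DE and equate their DE entries. No row becomes fully distinguished — the join is lossy.
Dependency preservation: the restricted closure of {A} across the fragments never reaches {DE}, so A → DE cannot be enforced without a join — not preserved.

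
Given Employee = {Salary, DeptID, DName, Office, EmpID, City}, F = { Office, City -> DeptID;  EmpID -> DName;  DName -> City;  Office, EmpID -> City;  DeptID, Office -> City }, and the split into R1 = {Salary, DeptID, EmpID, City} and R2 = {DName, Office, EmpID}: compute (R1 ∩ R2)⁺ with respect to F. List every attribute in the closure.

DName, EmpID, City

R1 ∩ R2 = {EmpID}.
EmpID → DName applies, adding DName
DName → City applies, adding City
Closure: {DName, EmpID, City}.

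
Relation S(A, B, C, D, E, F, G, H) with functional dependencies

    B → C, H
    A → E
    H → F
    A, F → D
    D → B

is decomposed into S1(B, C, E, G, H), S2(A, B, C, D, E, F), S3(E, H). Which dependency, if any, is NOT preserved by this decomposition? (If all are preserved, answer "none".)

Check H → F: no single fragment contains all of {F, H}, and the restricted closure of {H} across the fragments never reaches {F}.
B → C, H is preserved.
A → E is preserved.
A, F → D is preserved.
D → B is preserved.

H → F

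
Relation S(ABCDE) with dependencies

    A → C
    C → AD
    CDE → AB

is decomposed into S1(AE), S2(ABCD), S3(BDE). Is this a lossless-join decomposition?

No

Chase test. Columns are ABCDE; row i has aⱼ where attribute j ∈ Si, else bᵢⱼ.
Initial tableau (one row per fragment):
  row 1: a1 b12 b13 b14 a5
  row 2: a1 a2 a3 a4 b25
  row 3: b31 a2 b33 a4 a5
Rows 1 and 2 agree on A; apply A→C and equate their C entries.
Rows 1 and 2 agree on C; apply C→AD and equate their AD entries.
No row becomes fully distinguished — the join is lossy.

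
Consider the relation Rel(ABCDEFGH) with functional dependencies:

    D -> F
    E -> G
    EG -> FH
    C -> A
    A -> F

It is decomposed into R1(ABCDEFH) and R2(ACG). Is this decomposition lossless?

No

Common attributes: R1 ∩ R2 = {AC}.
Closure of {AC}: A → F applies, adding F. So (AC)⁺ = {ACF}.
The closure contains neither all of R1 = {ABCDEFH} nor all of R2 = {ACG}, so the common attributes are not a superkey of either fragment. The join is lossy.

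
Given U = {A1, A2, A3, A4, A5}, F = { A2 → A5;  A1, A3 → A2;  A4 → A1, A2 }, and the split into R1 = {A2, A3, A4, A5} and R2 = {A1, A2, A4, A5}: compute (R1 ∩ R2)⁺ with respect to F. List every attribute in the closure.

R1 ∩ R2 = {A2, A4, A5}.
A4 → A1, A2 applies, adding A1
Closure: {A1, A2, A4, A5}.

A1, A2, A4, A5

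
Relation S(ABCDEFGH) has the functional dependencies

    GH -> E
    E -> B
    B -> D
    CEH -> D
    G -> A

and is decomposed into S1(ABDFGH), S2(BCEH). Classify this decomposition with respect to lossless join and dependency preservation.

Lossless test: (BH)⁺ = {BDH}, which is a superkey of neither fragment — lossy.
Dependency preservation: the restricted closure of {GH} across the fragments never reaches {E}, so GH → E cannot be enforced without a join — not preserved.

lossy and not dependency-preserving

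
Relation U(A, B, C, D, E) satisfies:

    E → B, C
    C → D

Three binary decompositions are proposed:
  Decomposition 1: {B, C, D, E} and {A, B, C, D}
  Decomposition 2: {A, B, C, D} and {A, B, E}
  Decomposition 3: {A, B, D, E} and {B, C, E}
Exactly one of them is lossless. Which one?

Decomposition 3

Decomposition 1: common = {B, C, D}, closure = {B, C, D} → lossy.
Decomposition 2: common = {A, B}, closure = {A, B} → lossy.
Decomposition 3: common = {B, E}, closure = {B, C, D, E} → lossless.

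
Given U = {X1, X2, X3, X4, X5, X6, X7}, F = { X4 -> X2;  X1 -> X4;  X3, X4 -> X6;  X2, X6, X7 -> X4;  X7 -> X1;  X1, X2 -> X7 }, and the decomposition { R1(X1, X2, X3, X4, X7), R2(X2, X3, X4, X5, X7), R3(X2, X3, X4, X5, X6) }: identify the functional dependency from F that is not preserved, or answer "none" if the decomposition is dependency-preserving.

none

X4 → X2 lies within R1.
X1 → X4 lies within R1.
X3, X4 → X6 lies within R3.
X2, X6, X7 → X4: restricted closure across fragments reaches X4.
X7 → X1 lies within R1.
X1, X2 → X7 lies within R1.
Every dependency is enforceable on the fragments, so the decomposition is dependency-preserving.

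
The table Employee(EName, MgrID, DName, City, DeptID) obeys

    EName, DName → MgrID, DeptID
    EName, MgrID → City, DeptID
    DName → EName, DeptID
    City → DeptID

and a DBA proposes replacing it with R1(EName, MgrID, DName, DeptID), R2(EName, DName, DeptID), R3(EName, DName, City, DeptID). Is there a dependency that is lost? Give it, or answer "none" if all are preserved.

EName, MgrID → City, DeptID

Check EName, MgrID → City, DeptID: no single fragment contains all of {EName, MgrID, City, DeptID}, and the restricted closure of {EName, MgrID} across the fragments never reaches {City, DeptID}.
EName, DName → MgrID, DeptID is preserved.
DName → EName, DeptID is preserved.
City → DeptID is preserved.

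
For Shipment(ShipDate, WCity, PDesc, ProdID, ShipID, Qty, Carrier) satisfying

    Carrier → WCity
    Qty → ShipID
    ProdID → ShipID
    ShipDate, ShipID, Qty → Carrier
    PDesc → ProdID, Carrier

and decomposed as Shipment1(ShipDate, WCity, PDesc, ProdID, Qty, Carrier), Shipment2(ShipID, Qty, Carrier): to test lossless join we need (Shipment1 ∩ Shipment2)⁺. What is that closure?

Shipment1 ∩ Shipment2 = {Qty, Carrier}.
Carrier → WCity applies, adding WCity
Qty → ShipID applies, adding ShipID
Closure: {WCity, ShipID, Qty, Carrier}.

WCity, ShipID, Qty, Carrier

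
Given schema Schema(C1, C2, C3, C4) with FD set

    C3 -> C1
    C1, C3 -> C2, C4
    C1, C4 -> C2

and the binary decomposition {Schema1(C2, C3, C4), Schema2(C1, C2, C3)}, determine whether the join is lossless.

Common attributes: Schema1 ∩ Schema2 = {C2, C3}.
Closure of {C2, C3}: C3 → C1 applies, adding C1; C1, C3 → C2, C4 applies, adding C4. So (C2, C3)⁺ = {C1, C2, C3, C4}.
This closure contains every attribute of Schema1, so Schema1 ∩ Schema2 → Schema1. The join is lossless.

Yes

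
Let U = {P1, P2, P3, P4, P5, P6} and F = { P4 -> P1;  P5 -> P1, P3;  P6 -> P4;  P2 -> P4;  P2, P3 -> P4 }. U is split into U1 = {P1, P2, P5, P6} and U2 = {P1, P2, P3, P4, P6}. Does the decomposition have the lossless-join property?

Common attributes: U1 ∩ U2 = {P1, P2, P6}.
Closure of {P1, P2, P6}: P6 → P4 applies, adding P4. So (P1, P2, P6)⁺ = {P1, P2, P4, P6}.
The closure contains neither all of U1 = {P1, P2, P5, P6} nor all of U2 = {P1, P2, P3, P4, P6}, so the common attributes are not a superkey of either fragment. The join is lossy.

No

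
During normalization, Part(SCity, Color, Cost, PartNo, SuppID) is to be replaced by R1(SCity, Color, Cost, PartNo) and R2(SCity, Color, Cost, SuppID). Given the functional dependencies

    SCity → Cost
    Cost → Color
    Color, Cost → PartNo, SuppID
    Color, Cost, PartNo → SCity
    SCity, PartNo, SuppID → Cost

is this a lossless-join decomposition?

Yes

Common attributes: R1 ∩ R2 = {SCity, Color, Cost}.
Closure of {SCity, Color, Cost}: Color, Cost → PartNo, SuppID applies, adding PartNo, SuppID. So (SCity, Color, Cost)⁺ = {SCity, Color, Cost, PartNo, SuppID}.
This closure contains every attribute of R1, so R1 ∩ R2 → R1. The join is lossless.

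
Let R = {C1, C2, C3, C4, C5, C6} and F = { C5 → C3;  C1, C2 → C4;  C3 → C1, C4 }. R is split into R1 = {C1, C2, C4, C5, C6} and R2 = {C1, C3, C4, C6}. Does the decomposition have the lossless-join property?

No

Common attributes: R1 ∩ R2 = {C1, C4, C6}.
No dependency enlarges {C1, C4, C6}, so (C1, C4, C6)⁺ = {C1, C4, C6}.
The closure contains neither all of R1 = {C1, C2, C4, C5, C6} nor all of R2 = {C1, C3, C4, C6}, so the common attributes are not a superkey of either fragment. The join is lossy.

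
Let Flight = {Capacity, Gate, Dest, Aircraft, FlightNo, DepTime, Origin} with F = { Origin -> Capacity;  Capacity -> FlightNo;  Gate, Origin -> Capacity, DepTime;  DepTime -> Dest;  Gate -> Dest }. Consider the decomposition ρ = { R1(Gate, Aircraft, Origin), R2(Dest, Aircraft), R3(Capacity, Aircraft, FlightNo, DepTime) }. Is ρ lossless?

Chase test. Columns are Capacity, Gate, Dest, Aircraft, FlightNo, DepTime, Origin; row i has aⱼ where attribute j ∈ Ri, else bᵢⱼ.
Initial tableau (one row per fragment):
  row 1: b11 a2 b13 a4 b15 b16 a7
  row 2: b21 b22 a3 a4 b25 b26 b27
  row 3: a1 b32 b33 a4 a5 a6 b37
No row becomes fully distinguished — the join is lossy.

No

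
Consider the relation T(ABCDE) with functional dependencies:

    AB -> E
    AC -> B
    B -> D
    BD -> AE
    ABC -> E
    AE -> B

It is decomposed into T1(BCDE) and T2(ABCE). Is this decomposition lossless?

Yes

Common attributes: T1 ∩ T2 = {BCE}.
Closure of {BCE}: B → D applies, adding D; BD → AE applies, adding A. So (BCE)⁺ = {ABCDE}.
This closure contains every attribute of T1, so T1 ∩ T2 → T1. The join is lossless.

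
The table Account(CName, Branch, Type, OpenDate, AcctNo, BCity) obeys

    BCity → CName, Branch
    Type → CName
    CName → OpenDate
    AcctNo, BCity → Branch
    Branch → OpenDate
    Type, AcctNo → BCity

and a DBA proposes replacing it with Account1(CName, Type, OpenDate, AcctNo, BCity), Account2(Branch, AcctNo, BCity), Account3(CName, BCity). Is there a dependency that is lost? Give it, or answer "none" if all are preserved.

Check Branch → OpenDate: no single fragment contains all of {Branch, OpenDate}, and the restricted closure of {Branch} across the fragments never reaches {OpenDate}.
BCity → CName, Branch is preserved.
Type → CName is preserved.
CName → OpenDate is preserved.
AcctNo, BCity → Branch is preserved.
Type, AcctNo → BCity is preserved.

Branch → OpenDate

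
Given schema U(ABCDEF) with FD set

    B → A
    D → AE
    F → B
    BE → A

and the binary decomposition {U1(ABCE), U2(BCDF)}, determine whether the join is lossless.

Common attributes: U1 ∩ U2 = {BC}.
Closure of {BC}: B → A applies, adding A. So (BC)⁺ = {ABC}.
The closure contains neither all of U1 = {ABCE} nor all of U2 = {BCDF}, so the common attributes are not a superkey of either fragment. The join is lossy.

No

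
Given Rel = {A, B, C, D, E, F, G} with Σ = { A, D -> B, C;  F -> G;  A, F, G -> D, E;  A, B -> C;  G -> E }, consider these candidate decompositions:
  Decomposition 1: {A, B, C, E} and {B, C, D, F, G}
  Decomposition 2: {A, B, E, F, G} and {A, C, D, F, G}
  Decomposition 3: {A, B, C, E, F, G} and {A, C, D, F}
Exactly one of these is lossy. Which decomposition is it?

Decomposition 1

Decomposition 1: common = {B, C}, closure = {B, C} → lossy.
Decomposition 2: common = {A, F, G}, closure = {A, B, C, D, E, F, G} → lossless.
Decomposition 3: common = {A, C, F}, closure = {A, B, C, D, E, F, G} → lossless.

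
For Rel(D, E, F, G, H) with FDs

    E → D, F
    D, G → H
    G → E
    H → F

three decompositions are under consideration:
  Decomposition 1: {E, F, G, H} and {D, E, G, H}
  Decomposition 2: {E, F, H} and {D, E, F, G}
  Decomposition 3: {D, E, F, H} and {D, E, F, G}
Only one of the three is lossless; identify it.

Decomposition 1: common = {E, G, H}, closure = {D, E, F, G, H} → lossless.
Decomposition 2: common = {E, F}, closure = {D, E, F} → lossy.
Decomposition 3: common = {D, E, F}, closure = {D, E, F} → lossy.

Decomposition 1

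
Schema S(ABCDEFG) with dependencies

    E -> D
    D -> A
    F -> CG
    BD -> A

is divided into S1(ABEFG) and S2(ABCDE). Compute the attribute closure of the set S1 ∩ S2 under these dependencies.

ABDE

S1 ∩ S2 = {ABE}.
E → D applies, adding D
Closure: {ABDE}.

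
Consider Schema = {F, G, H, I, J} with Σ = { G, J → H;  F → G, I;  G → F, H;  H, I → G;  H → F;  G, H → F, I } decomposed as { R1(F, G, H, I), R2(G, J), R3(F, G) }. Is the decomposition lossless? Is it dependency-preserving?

Lossless test (chase): Rows 1 and 3 agree on F; apply F→G, I and equate their G, I entries. Rows 1 and 2 agree on G; apply G→F, H and equate their F, H entries. Rows 1 and 3 agree on G; apply G→F, H and equate their F, H entries. Rows 1 and 2 agree on G, H; apply G, H→F, I and equate their F, I entries. Row 2 is now all distinguished symbols — the join is lossless.
Dependency preservation: G, J → H is not contained in any single fragment, but the restricted closure of its left-hand side across the fragments still reaches the right-hand side; the remaining FDs each lie inside some fragment. All dependencies are preserved.

lossless and dependency-preserving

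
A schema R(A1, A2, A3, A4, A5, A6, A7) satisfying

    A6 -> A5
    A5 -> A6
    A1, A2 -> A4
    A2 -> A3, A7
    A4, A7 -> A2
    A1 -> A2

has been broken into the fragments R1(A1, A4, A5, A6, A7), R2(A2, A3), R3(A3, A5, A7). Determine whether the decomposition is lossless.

Chase test. Columns are A1, A2, A3, A4, A5, A6, A7; row i has aⱼ where attribute j ∈ Ri, else bᵢⱼ.
Initial tableau (one row per fragment):
  row 1: a1 b12 b13 a4 a5 a6 a7
  row 2: b21 a2 a3 b24 b25 b26 b27
  row 3: b31 b32 a3 b34 a5 b36 a7
Rows 1 and 3 agree on A5; apply A5→A6 and equate their A6 entries.
No row becomes fully distinguished — the join is lossy.

No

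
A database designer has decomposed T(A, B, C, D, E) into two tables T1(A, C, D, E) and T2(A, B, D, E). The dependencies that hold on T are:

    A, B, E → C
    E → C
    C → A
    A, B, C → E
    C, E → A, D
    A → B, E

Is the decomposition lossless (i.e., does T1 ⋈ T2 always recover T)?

Yes

Common attributes: T1 ∩ T2 = {A, D, E}.
Closure of {A, D, E}: E → C applies, adding C; A → B, E applies, adding B. So (A, D, E)⁺ = {A, B, C, D, E}.
This closure contains every attribute of T1, so T1 ∩ T2 → T1. The join is lossless.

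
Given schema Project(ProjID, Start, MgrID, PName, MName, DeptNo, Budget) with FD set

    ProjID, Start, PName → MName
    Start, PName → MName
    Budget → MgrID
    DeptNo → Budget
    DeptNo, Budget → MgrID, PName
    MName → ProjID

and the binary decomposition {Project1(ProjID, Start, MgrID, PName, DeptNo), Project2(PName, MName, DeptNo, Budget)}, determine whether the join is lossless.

Common attributes: Project1 ∩ Project2 = {PName, DeptNo}.
Closure of {PName, DeptNo}: DeptNo → Budget applies, adding Budget; DeptNo, Budget → MgrID, PName applies, adding MgrID. So (PName, DeptNo)⁺ = {MgrID, PName, DeptNo, Budget}.
The closure contains neither all of Project1 = {ProjID, Start, MgrID, PName, DeptNo} nor all of Project2 = {PName, MName, DeptNo, Budget}, so the common attributes are not a superkey of either fragment. The join is lossy.

No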